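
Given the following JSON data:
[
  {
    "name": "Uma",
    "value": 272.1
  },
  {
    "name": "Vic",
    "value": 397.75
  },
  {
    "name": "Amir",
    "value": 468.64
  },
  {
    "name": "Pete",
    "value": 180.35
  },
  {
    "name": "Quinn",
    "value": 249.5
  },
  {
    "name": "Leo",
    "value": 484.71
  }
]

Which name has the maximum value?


Comparing values:
  Uma: 272.1
  Vic: 397.75
  Amir: 468.64
  Pete: 180.35
  Quinn: 249.5
  Leo: 484.71
Maximum: Leo (484.71)

ANSWER: Leo


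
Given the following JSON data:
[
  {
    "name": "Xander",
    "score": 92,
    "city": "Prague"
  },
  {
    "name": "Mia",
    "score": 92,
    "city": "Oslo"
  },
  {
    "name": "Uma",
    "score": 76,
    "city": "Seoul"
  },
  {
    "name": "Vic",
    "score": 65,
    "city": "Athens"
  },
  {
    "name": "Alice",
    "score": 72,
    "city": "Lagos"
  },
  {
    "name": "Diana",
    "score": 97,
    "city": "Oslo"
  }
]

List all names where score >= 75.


Filtering records where score >= 75:
  Xander (score=92) -> YES
  Mia (score=92) -> YES
  Uma (score=76) -> YES
  Vic (score=65) -> no
  Alice (score=72) -> no
  Diana (score=97) -> YES


ANSWER: Xander, Mia, Uma, Diana


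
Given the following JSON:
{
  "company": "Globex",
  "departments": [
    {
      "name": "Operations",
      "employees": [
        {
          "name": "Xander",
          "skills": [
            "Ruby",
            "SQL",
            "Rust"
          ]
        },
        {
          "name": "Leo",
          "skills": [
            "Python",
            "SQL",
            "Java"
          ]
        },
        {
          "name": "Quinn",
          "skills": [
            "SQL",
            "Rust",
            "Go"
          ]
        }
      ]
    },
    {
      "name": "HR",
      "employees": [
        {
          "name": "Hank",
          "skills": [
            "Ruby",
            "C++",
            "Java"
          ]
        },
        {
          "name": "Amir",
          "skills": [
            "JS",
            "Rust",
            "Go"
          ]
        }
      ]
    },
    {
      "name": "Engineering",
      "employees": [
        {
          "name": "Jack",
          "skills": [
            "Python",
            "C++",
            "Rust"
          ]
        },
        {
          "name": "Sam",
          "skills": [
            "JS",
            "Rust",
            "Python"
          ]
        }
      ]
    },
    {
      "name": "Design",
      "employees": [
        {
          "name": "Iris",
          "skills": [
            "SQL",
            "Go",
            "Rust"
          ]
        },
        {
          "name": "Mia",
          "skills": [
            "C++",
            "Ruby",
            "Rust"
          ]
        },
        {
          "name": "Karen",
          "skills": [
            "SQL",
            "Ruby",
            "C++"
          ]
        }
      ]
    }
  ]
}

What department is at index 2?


Path: departments[2].name
Value: Engineering

ANSWER: Engineering


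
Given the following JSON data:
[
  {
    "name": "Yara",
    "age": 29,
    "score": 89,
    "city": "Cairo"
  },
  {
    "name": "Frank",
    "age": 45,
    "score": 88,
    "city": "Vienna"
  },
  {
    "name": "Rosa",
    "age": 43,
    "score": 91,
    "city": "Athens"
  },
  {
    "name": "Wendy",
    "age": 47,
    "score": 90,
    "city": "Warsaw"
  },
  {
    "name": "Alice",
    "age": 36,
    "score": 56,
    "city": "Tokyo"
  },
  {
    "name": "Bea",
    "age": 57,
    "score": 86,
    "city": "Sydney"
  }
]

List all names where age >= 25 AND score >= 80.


Checking both conditions:
  Yara (age=29, score=89) -> YES
  Frank (age=45, score=88) -> YES
  Rosa (age=43, score=91) -> YES
  Wendy (age=47, score=90) -> YES
  Alice (age=36, score=56) -> no
  Bea (age=57, score=86) -> YES


ANSWER: Yara, Frank, Rosa, Wendy, Bea


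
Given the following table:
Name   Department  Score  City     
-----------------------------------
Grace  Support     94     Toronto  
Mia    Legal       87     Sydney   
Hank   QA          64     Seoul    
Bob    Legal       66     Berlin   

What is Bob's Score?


Row 4: Bob
Score = 66

ANSWER: 66


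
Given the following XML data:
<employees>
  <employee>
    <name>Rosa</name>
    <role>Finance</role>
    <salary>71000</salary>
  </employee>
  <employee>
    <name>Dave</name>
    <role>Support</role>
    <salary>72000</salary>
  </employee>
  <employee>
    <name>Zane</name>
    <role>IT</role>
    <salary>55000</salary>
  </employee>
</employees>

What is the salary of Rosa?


Searching for <employee> with <name>Rosa</name>
Found at position 1
<salary>71000</salary>

ANSWER: 71000


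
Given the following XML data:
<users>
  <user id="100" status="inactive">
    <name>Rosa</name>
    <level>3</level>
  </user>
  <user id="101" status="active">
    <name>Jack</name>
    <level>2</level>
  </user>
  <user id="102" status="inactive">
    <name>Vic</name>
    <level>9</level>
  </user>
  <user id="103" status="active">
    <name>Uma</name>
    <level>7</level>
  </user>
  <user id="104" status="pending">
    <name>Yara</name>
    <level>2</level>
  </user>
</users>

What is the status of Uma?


Finding user with name = Uma
user id="103" status="active"

ANSWER: active


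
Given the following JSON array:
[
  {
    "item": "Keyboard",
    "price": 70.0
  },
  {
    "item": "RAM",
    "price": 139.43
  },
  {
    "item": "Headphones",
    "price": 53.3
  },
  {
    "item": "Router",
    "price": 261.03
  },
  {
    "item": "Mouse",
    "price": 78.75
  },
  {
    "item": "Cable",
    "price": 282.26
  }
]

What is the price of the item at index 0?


Array index 0 -> Keyboard
price = 70.0

ANSWER: 70.0


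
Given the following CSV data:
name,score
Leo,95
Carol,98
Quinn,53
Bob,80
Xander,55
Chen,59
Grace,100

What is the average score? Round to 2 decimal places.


Scores: 95, 98, 53, 80, 55, 59, 100
Sum = 540
Count = 7
Average = 540 / 7 = 77.14

ANSWER: 77.14


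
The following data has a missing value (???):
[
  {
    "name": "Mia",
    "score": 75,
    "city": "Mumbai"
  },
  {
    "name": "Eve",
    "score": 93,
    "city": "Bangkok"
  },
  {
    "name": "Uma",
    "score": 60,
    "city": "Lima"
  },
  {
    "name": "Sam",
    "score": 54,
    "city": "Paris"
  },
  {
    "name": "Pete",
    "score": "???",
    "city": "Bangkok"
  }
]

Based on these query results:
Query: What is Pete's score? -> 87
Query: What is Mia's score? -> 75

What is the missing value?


The missing value is Pete's score
From query: Pete's score = 87

ANSWER: 87


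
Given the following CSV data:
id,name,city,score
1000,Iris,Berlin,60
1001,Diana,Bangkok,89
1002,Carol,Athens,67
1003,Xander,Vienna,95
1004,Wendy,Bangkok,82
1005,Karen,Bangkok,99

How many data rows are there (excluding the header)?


Counting rows (excluding header):
Header: id,name,city,score
Data rows: 6

ANSWER: 6


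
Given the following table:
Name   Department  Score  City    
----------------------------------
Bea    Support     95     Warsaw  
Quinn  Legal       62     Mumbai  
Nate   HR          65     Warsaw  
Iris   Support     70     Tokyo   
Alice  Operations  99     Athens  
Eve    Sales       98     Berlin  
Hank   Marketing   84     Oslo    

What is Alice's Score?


Row 5: Alice
Score = 99

ANSWER: 99


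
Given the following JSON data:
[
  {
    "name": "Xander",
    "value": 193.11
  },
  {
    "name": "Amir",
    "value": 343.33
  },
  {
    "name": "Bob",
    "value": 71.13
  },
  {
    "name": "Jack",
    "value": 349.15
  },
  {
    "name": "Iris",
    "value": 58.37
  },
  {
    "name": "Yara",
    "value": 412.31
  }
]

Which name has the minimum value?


Comparing values:
  Xander: 193.11
  Amir: 343.33
  Bob: 71.13
  Jack: 349.15
  Iris: 58.37
  Yara: 412.31
Minimum: Iris (58.37)

ANSWER: Iris


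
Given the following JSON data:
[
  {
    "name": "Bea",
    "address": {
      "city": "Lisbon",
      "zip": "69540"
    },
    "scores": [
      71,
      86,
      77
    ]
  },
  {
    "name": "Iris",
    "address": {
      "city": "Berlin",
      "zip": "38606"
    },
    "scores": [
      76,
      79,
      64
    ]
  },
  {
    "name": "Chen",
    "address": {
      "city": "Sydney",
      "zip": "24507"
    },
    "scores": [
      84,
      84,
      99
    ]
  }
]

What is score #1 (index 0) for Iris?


Path: records[1].scores[0]
Value: 76

ANSWER: 76


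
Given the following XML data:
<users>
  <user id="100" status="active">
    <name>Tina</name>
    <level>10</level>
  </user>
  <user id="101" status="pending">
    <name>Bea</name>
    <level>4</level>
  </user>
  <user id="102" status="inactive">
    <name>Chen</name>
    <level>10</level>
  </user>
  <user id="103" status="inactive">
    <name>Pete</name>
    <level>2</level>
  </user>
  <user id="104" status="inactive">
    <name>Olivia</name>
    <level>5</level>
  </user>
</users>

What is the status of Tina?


Finding user with name = Tina
user id="100" status="active"

ANSWER: active


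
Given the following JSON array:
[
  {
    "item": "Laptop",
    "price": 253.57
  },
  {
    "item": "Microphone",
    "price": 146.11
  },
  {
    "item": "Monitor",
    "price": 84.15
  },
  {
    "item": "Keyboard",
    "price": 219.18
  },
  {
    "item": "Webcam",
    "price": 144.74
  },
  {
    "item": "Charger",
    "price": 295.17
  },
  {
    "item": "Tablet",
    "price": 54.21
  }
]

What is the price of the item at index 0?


Array index 0 -> Laptop
price = 253.57

ANSWER: 253.57


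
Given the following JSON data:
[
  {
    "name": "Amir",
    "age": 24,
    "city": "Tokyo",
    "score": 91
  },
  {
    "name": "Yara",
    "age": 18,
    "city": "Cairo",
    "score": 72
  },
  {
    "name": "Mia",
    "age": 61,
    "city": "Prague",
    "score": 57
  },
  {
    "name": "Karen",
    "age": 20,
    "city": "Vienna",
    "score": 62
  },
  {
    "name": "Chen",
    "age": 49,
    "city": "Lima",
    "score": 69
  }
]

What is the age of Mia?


Looking up record where name = Mia
Record index: 2
Field 'age' = 61

ANSWER: 61


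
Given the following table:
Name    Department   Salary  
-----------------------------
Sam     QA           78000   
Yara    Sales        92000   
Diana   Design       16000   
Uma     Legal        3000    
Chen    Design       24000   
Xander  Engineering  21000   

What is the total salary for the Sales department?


Sales department members:
  Yara: 92000
Total = 92000 = 92000

ANSWER: 92000


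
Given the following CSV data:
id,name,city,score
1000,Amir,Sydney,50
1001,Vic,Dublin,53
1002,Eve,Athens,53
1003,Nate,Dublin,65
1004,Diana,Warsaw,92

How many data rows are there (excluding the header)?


Counting rows (excluding header):
Header: id,name,city,score
Data rows: 5

ANSWER: 5


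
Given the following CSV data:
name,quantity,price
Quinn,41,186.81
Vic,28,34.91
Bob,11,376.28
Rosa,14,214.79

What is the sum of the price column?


Values in 'price' column:
  Row 1: 186.81
  Row 2: 34.91
  Row 3: 376.28
  Row 4: 214.79
Sum = 186.81 + 34.91 + 376.28 + 214.79 = 812.79

ANSWER: 812.79


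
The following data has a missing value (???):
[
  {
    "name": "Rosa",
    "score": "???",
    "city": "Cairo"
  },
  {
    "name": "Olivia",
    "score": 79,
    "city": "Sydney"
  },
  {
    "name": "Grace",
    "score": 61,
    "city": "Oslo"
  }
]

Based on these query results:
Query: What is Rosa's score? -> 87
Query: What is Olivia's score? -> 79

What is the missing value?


The missing value is Rosa's score
From query: Rosa's score = 87

ANSWER: 87


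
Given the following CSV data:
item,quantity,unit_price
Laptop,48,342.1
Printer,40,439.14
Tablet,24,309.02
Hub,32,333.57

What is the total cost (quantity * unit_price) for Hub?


Row: Hub
quantity = 32
unit_price = 333.57
total = 32 * 333.57 = 10674.24

ANSWER: 10674.24


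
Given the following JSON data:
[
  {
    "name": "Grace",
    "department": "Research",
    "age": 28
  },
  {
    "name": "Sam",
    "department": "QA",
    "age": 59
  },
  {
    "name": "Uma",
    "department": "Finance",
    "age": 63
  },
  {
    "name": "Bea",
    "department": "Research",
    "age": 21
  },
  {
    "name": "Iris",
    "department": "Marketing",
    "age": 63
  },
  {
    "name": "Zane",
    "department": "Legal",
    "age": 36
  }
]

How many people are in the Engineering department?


Scanning records for department = Engineering
  No matches found
Count: 0

ANSWER: 0


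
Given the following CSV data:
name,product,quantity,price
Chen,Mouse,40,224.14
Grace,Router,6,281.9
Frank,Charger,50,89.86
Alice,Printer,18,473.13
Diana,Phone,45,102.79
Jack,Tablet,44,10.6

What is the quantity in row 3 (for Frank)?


Row 3: Frank
Column 'quantity' = 50

ANSWER: 50


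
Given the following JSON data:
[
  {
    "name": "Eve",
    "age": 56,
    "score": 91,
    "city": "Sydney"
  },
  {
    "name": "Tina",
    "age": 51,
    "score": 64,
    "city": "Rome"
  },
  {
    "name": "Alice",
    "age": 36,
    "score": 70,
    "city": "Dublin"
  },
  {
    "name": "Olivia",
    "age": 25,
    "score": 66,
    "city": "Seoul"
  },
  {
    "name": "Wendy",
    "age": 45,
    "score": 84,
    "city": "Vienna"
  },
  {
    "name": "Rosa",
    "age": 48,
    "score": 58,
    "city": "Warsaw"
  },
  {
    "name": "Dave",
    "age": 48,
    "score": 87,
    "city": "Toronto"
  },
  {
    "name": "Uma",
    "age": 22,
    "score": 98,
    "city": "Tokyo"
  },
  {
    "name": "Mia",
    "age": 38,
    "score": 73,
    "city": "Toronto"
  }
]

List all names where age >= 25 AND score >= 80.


Checking both conditions:
  Eve (age=56, score=91) -> YES
  Tina (age=51, score=64) -> no
  Alice (age=36, score=70) -> no
  Olivia (age=25, score=66) -> no
  Wendy (age=45, score=84) -> YES
  Rosa (age=48, score=58) -> no
  Dave (age=48, score=87) -> YES
  Uma (age=22, score=98) -> no
  Mia (age=38, score=73) -> no


ANSWER: Eve, Wendy, Dave


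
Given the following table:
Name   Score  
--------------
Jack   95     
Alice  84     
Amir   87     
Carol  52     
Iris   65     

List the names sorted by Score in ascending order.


Sorting by Score (ascending):
  Carol: 52
  Iris: 65
  Alice: 84
  Amir: 87
  Jack: 95


ANSWER: Carol, Iris, Alice, Amir, Jack


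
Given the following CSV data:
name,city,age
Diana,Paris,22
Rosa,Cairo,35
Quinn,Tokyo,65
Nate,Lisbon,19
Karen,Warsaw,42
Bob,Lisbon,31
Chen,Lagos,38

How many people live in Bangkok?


Scanning city column for 'Bangkok':
Total matches: 0

ANSWER: 0


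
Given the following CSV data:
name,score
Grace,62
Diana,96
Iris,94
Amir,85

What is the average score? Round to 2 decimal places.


Scores: 62, 96, 94, 85
Sum = 337
Count = 4
Average = 337 / 4 = 84.25

ANSWER: 84.25


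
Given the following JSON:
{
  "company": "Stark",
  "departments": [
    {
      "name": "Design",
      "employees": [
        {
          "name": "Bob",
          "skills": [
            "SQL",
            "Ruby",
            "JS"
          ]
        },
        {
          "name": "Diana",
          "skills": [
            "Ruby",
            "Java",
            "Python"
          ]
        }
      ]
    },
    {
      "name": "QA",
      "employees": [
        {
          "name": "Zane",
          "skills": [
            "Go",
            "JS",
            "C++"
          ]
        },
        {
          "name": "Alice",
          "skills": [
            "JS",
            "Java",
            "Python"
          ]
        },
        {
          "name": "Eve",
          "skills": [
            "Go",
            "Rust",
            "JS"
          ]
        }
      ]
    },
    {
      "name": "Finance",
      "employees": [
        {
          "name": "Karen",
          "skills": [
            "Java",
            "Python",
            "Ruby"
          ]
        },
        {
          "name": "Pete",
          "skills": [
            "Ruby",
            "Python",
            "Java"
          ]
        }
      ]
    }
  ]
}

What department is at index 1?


Path: departments[1].name
Value: QA

ANSWER: QA


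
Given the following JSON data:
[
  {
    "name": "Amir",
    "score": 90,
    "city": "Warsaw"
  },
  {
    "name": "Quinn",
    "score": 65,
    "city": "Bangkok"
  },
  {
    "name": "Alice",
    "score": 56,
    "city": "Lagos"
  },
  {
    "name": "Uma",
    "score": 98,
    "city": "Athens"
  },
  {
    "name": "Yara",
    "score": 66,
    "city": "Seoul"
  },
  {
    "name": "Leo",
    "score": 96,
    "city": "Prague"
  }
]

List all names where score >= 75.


Filtering records where score >= 75:
  Amir (score=90) -> YES
  Quinn (score=65) -> no
  Alice (score=56) -> no
  Uma (score=98) -> YES
  Yara (score=66) -> no
  Leo (score=96) -> YES


ANSWER: Amir, Uma, Leo


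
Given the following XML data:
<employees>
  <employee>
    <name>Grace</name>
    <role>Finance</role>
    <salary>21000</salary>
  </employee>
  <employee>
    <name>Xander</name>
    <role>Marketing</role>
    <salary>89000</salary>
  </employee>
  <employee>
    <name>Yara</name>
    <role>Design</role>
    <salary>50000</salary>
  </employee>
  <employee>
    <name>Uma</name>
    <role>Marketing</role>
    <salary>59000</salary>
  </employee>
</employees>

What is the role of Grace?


Searching for <employee> with <name>Grace</name>
Found at position 1
<role>Finance</role>

ANSWER: Finance


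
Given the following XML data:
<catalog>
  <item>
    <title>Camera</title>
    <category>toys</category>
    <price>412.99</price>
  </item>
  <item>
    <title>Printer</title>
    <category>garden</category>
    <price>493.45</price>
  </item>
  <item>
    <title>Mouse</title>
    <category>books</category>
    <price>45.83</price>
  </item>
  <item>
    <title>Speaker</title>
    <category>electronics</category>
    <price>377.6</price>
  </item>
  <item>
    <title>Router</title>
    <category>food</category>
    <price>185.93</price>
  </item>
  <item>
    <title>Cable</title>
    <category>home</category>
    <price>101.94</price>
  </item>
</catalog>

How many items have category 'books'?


Scanning <item> elements for <category>books</category>:
  Item 3: Mouse -> MATCH
Count: 1

ANSWER: 1


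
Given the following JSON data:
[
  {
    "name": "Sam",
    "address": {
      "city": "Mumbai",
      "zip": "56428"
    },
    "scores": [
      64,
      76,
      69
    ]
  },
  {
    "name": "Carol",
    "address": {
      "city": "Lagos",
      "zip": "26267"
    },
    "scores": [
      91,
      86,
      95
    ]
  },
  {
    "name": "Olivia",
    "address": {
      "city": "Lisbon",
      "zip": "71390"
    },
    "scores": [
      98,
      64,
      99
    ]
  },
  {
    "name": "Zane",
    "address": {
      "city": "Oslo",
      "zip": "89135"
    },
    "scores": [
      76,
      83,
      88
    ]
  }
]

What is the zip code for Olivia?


Path: records[2].address.zip
Value: 71390

ANSWER: 71390


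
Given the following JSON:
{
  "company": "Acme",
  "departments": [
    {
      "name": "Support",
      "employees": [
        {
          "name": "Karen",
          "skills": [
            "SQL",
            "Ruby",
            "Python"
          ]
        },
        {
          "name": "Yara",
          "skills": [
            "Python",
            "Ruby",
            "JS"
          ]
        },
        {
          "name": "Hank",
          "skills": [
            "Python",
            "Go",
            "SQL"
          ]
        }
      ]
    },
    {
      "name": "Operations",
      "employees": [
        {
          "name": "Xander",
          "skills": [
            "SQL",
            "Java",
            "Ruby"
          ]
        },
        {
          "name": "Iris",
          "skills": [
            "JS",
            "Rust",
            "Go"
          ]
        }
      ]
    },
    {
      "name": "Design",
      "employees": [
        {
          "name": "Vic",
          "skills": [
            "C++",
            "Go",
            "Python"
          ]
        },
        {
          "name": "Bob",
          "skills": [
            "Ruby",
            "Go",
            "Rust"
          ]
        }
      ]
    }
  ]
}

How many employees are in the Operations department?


Path: departments[1].employees
Count: 2

ANSWER: 2


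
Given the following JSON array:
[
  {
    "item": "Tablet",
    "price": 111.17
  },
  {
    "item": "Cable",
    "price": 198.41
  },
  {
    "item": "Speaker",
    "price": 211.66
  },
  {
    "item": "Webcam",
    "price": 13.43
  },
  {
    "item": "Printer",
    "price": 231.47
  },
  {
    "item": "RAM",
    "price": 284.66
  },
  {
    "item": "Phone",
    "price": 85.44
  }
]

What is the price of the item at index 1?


Array index 1 -> Cable
price = 198.41

ANSWER: 198.41


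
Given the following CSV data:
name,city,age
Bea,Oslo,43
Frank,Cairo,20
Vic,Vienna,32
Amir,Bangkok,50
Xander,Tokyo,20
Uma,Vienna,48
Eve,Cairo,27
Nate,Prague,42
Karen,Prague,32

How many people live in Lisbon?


Scanning city column for 'Lisbon':
Total matches: 0

ANSWER: 0


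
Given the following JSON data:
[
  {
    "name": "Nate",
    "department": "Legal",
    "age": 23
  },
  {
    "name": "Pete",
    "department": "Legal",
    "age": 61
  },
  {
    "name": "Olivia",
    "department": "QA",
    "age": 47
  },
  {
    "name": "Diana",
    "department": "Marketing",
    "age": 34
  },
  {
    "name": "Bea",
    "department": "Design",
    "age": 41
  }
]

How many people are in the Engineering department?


Scanning records for department = Engineering
  No matches found
Count: 0

ANSWER: 0


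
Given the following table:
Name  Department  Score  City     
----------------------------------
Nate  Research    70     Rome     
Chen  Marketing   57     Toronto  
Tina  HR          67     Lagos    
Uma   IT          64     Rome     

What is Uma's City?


Row 4: Uma
City = Rome

ANSWER: Rome


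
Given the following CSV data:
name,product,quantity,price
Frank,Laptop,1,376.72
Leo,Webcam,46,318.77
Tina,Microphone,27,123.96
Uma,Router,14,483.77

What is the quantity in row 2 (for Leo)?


Row 2: Leo
Column 'quantity' = 46

ANSWER: 46


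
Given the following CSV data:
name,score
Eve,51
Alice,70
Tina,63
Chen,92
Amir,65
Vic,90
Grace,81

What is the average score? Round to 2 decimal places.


Scores: 51, 70, 63, 92, 65, 90, 81
Sum = 512
Count = 7
Average = 512 / 7 = 73.14

ANSWER: 73.14


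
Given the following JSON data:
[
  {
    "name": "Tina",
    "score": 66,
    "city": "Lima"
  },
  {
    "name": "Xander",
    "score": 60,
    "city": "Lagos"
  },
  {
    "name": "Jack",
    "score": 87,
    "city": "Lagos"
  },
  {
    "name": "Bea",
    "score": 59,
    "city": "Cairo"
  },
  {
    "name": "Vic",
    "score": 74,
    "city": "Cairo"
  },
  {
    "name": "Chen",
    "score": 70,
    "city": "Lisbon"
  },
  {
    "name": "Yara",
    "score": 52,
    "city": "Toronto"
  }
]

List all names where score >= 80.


Filtering records where score >= 80:
  Tina (score=66) -> no
  Xander (score=60) -> no
  Jack (score=87) -> YES
  Bea (score=59) -> no
  Vic (score=74) -> no
  Chen (score=70) -> no
  Yara (score=52) -> no


ANSWER: Jack


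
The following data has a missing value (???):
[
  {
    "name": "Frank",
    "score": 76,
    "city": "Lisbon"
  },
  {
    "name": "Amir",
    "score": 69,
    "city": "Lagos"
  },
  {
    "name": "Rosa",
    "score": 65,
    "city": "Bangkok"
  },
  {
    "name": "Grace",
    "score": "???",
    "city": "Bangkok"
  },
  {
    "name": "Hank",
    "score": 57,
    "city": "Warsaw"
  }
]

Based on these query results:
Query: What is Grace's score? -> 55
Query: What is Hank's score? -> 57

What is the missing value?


The missing value is Grace's score
From query: Grace's score = 55

ANSWER: 55


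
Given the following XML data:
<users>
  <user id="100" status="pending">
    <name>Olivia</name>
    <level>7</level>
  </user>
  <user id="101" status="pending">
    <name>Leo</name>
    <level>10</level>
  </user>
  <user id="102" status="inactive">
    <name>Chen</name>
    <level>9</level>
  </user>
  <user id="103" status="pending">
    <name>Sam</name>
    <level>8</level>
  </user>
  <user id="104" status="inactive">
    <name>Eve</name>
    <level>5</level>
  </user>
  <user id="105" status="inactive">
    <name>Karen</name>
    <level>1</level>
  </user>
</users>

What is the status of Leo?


Finding user with name = Leo
user id="101" status="pending"

ANSWER: pending


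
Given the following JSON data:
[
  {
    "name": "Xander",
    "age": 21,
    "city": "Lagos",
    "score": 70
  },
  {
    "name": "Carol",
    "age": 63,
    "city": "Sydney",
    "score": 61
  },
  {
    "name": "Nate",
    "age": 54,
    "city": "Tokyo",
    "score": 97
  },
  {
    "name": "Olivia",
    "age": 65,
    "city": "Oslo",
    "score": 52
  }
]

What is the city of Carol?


Looking up record where name = Carol
Record index: 1
Field 'city' = Sydney

ANSWER: Sydney


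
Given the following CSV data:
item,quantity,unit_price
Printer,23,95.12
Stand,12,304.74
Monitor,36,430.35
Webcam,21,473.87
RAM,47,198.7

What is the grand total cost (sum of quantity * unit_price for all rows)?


Computing row totals:
  Printer: 23 * 95.12 = 2187.76
  Stand: 12 * 304.74 = 3656.88
  Monitor: 36 * 430.35 = 15492.6
  Webcam: 21 * 473.87 = 9951.27
  RAM: 47 * 198.7 = 9338.9
Grand total = 2187.76 + 3656.88 + 15492.6 + 9951.27 + 9338.9 = 40627.41

ANSWER: 40627.41


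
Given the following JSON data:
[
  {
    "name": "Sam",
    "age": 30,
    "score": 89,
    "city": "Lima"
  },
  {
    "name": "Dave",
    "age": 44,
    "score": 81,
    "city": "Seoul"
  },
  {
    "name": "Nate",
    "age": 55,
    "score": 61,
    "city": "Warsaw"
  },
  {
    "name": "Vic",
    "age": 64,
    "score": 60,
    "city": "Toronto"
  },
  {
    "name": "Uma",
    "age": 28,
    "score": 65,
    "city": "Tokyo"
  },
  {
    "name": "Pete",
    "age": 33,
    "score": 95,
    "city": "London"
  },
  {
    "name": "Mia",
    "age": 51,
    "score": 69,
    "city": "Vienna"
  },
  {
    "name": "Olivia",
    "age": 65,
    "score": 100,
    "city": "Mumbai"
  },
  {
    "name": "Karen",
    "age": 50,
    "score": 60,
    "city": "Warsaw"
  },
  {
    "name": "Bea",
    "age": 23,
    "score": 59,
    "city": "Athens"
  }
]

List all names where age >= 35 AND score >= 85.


Checking both conditions:
  Sam (age=30, score=89) -> no
  Dave (age=44, score=81) -> no
  Nate (age=55, score=61) -> no
  Vic (age=64, score=60) -> no
  Uma (age=28, score=65) -> no
  Pete (age=33, score=95) -> no
  Mia (age=51, score=69) -> no
  Olivia (age=65, score=100) -> YES
  Karen (age=50, score=60) -> no
  Bea (age=23, score=59) -> no


ANSWER: Olivia


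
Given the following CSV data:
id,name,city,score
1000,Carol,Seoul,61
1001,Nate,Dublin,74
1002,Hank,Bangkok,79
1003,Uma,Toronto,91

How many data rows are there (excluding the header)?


Counting rows (excluding header):
Header: id,name,city,score
Data rows: 4

ANSWER: 4


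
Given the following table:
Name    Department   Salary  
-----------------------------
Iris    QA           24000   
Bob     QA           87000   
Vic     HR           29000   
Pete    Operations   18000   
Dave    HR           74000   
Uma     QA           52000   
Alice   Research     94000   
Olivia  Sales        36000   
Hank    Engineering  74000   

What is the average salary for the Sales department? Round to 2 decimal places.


Sales department members:
  Olivia: 36000
Sum = 36000
Count = 1
Average = 36000 / 1 = 36000.00

ANSWER: 36000.00


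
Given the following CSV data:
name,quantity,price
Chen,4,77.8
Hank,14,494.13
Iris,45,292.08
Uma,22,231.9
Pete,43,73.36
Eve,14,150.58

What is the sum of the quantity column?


Values in 'quantity' column:
  Row 1: 4
  Row 2: 14
  Row 3: 45
  Row 4: 22
  Row 5: 43
  Row 6: 14
Sum = 4 + 14 + 45 + 22 + 43 + 14 = 142

ANSWER: 142


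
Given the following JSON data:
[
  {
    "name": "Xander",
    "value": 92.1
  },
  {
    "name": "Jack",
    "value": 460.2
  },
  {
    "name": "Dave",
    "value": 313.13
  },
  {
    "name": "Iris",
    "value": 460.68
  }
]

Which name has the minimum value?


Comparing values:
  Xander: 92.1
  Jack: 460.2
  Dave: 313.13
  Iris: 460.68
Minimum: Xander (92.1)

ANSWER: Xander


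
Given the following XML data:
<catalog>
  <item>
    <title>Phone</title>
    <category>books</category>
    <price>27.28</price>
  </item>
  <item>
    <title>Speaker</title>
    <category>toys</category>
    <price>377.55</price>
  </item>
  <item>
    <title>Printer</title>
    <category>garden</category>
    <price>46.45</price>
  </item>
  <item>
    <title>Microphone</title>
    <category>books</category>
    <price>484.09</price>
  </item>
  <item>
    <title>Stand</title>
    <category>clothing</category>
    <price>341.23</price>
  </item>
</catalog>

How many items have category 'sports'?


Scanning <item> elements for <category>sports</category>:
Count: 0

ANSWER: 0


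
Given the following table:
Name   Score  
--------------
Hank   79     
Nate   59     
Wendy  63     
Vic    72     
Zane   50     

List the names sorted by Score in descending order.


Sorting by Score (descending):
  Hank: 79
  Vic: 72
  Wendy: 63
  Nate: 59
  Zane: 50


ANSWER: Hank, Vic, Wendy, Nate, Zane


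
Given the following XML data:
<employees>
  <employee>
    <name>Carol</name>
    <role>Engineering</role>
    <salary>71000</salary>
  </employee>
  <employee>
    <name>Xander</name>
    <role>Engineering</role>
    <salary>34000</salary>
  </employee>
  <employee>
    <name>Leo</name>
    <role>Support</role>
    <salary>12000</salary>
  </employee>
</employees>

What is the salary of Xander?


Searching for <employee> with <name>Xander</name>
Found at position 2
<salary>34000</salary>

ANSWER: 34000


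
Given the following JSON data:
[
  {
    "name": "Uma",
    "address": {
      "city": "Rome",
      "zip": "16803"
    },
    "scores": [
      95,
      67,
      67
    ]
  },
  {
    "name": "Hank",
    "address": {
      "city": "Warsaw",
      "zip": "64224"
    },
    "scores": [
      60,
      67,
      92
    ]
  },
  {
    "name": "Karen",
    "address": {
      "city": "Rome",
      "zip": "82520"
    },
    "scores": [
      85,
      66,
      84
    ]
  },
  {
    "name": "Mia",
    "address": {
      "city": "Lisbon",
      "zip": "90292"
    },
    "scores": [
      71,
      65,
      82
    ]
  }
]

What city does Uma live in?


Path: records[0].address.city
Value: Rome

ANSWER: Rome


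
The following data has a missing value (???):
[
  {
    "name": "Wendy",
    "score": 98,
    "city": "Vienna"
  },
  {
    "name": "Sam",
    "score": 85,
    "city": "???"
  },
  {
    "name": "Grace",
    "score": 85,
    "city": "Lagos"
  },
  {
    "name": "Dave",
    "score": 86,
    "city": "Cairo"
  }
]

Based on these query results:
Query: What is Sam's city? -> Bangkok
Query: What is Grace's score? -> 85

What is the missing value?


The missing value is Sam's city
From query: Sam's city = Bangkok

ANSWER: Bangkok


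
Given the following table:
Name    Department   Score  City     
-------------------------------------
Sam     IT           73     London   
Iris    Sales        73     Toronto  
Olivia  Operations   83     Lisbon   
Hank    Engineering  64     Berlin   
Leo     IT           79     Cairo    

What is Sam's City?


Row 1: Sam
City = London

ANSWER: London


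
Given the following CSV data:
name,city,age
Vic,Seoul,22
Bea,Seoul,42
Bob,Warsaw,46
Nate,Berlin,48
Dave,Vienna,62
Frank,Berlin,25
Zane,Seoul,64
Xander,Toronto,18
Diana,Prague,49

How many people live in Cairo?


Scanning city column for 'Cairo':
Total matches: 0

ANSWER: 0


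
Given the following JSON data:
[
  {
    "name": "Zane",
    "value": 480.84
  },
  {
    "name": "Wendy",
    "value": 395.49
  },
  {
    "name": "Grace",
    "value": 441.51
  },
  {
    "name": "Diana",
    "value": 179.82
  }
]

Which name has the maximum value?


Comparing values:
  Zane: 480.84
  Wendy: 395.49
  Grace: 441.51
  Diana: 179.82
Maximum: Zane (480.84)

ANSWER: Zane


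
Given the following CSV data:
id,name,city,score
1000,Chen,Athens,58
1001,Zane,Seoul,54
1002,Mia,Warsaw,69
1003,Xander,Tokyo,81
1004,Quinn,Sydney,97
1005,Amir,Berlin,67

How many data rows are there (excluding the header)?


Counting rows (excluding header):
Header: id,name,city,score
Data rows: 6

ANSWER: 6


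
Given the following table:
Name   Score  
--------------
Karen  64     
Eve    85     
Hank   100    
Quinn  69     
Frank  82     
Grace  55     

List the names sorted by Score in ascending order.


Sorting by Score (ascending):
  Grace: 55
  Karen: 64
  Quinn: 69
  Frank: 82
  Eve: 85
  Hank: 100


ANSWER: Grace, Karen, Quinn, Frank, Eve, Hank


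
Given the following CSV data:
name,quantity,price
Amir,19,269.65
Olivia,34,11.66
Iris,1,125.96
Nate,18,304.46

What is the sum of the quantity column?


Values in 'quantity' column:
  Row 1: 19
  Row 2: 34
  Row 3: 1
  Row 4: 18
Sum = 19 + 34 + 1 + 18 = 72

ANSWER: 72


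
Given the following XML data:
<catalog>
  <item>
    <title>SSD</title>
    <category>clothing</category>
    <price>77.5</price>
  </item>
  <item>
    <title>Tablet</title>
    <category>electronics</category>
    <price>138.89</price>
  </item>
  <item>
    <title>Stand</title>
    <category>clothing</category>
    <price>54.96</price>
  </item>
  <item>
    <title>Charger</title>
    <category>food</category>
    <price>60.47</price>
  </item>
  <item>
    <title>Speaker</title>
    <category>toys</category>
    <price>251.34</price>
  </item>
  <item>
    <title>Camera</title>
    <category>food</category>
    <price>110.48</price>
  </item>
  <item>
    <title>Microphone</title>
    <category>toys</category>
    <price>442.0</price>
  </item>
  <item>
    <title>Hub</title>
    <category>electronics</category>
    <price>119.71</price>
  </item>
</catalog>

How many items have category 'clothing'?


Scanning <item> elements for <category>clothing</category>:
  Item 1: SSD -> MATCH
  Item 3: Stand -> MATCH
Count: 2

ANSWER: 2


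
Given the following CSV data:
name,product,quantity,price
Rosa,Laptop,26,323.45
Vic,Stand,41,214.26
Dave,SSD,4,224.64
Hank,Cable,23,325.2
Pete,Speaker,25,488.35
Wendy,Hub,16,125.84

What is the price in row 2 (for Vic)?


Row 2: Vic
Column 'price' = 214.26

ANSWER: 214.26


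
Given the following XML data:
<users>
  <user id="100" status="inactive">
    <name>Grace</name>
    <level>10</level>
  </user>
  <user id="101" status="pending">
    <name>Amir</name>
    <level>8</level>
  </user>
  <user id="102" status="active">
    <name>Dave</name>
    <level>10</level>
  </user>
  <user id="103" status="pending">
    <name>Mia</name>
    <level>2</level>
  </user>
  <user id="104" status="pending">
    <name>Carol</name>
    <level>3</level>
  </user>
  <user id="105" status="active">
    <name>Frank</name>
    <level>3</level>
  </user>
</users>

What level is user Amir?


Finding user: Amir
<level>8</level>

ANSWER: 8


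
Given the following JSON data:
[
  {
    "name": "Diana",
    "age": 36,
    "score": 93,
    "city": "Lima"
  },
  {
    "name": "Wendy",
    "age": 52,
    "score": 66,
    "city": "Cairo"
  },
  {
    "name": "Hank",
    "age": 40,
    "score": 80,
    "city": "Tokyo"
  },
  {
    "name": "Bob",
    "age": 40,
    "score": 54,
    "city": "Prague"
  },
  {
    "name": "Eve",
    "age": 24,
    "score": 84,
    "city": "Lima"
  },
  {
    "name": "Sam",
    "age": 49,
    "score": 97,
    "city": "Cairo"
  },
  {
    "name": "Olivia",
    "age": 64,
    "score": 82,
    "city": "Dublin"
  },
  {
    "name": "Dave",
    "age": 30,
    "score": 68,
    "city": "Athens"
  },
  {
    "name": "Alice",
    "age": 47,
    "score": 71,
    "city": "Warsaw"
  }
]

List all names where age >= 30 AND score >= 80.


Checking both conditions:
  Diana (age=36, score=93) -> YES
  Wendy (age=52, score=66) -> no
  Hank (age=40, score=80) -> YES
  Bob (age=40, score=54) -> no
  Eve (age=24, score=84) -> no
  Sam (age=49, score=97) -> YES
  Olivia (age=64, score=82) -> YES
  Dave (age=30, score=68) -> no
  Alice (age=47, score=71) -> no


ANSWER: Diana, Hank, Sam, Olivia


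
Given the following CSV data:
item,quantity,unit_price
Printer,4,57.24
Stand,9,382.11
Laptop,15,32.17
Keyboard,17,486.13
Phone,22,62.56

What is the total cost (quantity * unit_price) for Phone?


Row: Phone
quantity = 22
unit_price = 62.56
total = 22 * 62.56 = 1376.32

ANSWER: 1376.32


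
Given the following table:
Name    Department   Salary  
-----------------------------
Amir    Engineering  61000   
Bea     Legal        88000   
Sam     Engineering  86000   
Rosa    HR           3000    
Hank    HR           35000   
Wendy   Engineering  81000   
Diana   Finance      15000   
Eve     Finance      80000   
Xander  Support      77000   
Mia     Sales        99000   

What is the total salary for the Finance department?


Finance department members:
  Diana: 15000
  Eve: 80000
Total = 15000 + 80000 = 95000

ANSWER: 95000


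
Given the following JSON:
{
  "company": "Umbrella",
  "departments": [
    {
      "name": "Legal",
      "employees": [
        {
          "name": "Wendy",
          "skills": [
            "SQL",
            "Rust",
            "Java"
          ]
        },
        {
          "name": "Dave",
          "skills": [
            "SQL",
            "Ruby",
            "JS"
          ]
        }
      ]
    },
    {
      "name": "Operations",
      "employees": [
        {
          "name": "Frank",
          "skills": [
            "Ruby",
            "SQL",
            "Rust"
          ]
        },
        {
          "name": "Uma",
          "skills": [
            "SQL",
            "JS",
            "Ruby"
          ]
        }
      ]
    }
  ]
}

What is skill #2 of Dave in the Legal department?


Path: departments[0].employees[1].skills[1]
Value: Ruby

ANSWER: Ruby


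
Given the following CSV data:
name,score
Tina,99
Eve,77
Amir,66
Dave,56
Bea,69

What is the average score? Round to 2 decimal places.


Scores: 99, 77, 66, 56, 69
Sum = 367
Count = 5
Average = 367 / 5 = 73.40

ANSWER: 73.40


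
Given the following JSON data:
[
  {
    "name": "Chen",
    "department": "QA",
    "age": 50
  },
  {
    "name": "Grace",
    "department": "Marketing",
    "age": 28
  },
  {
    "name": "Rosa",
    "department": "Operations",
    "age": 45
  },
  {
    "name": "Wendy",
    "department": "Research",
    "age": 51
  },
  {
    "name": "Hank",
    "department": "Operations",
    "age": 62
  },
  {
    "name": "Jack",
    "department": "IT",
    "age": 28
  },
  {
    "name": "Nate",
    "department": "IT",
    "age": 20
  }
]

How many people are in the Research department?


Scanning records for department = Research
  Record 3: Wendy
Count: 1

ANSWER: 1


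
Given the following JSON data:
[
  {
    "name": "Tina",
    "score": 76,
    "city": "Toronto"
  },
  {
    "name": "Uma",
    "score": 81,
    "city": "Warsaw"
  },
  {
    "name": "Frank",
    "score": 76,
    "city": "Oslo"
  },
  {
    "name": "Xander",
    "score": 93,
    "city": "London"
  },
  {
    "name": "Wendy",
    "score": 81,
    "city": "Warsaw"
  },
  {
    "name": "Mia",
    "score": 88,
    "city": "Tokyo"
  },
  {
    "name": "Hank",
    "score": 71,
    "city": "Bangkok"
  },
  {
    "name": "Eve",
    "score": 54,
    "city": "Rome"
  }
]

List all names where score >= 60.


Filtering records where score >= 60:
  Tina (score=76) -> YES
  Uma (score=81) -> YES
  Frank (score=76) -> YES
  Xander (score=93) -> YES
  Wendy (score=81) -> YES
  Mia (score=88) -> YES
  Hank (score=71) -> YES
  Eve (score=54) -> no


ANSWER: Tina, Uma, Frank, Xander, Wendy, Mia, Hank


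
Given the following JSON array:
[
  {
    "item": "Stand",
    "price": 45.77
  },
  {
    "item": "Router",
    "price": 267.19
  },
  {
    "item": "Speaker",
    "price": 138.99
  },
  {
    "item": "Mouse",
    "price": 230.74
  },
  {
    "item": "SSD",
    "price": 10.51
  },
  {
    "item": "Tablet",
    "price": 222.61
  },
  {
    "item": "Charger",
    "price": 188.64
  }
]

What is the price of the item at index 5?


Array index 5 -> Tablet
price = 222.61

ANSWER: 222.61
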